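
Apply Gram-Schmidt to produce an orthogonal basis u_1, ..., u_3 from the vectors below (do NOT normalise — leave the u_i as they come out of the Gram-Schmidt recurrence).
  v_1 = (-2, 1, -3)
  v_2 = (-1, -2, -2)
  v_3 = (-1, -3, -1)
Orthogonal basis:
  u_1 = (-2, 1, -3)
  u_2 = (-1/7, -17/7, -5/7)
  u_3 = (-8/15, -1/15, 1/3)

Apply the Gram-Schmidt recurrence
  u_1 = v_1
  u_i = v_i − Σ_{j<i} ((v_i · u_j) / (u_j · u_j)) · u_j.

Step by step this gives:
  u_1 = (-2, 1, -3)
  u_2 = (-1/7, -17/7, -5/7)
  u_3 = (-8/15, -1/15, 1/3)

Orthogonality check:
  u_2 · u_1 = 0 (should be 0)
  u_3 · u_1 = 0 (should be 0)
  u_3 · u_2 = 0 (should be 0)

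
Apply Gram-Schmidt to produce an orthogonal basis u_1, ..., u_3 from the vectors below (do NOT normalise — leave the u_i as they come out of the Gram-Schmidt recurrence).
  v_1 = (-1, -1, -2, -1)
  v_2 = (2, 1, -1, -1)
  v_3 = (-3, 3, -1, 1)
Orthogonal basis:
  u_1 = (-1, -1, -2, -1)
  u_2 = (2, 1, -1, -1)
  u_3 = (-2, 25/7, -8/7, 5/7)

Apply the Gram-Schmidt recurrence
  u_1 = v_1
  u_i = v_i − Σ_{j<i} ((v_i · u_j) / (u_j · u_j)) · u_j.

Step by step this gives:
  u_1 = (-1, -1, -2, -1)
  u_2 = (2, 1, -1, -1)
  u_3 = (-2, 25/7, -8/7, 5/7)

Orthogonality check:
  u_2 · u_1 = 0 (should be 0)
  u_3 · u_1 = 0 (should be 0)
  u_3 · u_2 = 0 (should be 0)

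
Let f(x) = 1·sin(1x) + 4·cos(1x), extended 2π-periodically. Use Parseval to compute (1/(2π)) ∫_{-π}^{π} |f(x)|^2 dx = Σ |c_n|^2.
Σ |c_n|^2 = 17/2

Expand |f|^2 and use orthogonality of {sin(nx), cos(mx)} on [-π, π]:
  ∫_{-π}^{π} sin(nx)^2 dx = π, ∫ cos(mx)^2 dx = π, and cross terms integrate to 0.
So ∫_{-π}^{π} f(x)^2 dx = 1^2 · π + 4^2 · π = (1 + 16)π.
Divide by 2π: (1 + 16)/2 = 17/2.
By Parseval, this equals Σ |c_n|^2.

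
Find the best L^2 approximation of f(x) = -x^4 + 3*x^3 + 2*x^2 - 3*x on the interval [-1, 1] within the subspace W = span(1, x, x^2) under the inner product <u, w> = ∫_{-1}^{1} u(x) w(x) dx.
g(x) = 8*x^2/7 - 6*x/5 + 3/35

The best approximation g ∈ W is the orthogonal projection of f onto W. Writing g = a_0 + a_1 x + a_2 x^2, the coefficients solve the normal equations G · a = b where
  G_{ij} = <φ_i, φ_j> and b_i = <f, φ_i>, with φ_0 = 1, φ_1 = x, φ_2 = x^2.
G =
  [2, 0, 2/3]
  [0, 2/3, 0]
  [2/3, 0, 2/5],
b = (14/15, -4/5, 18/35).
Solving gives a_0 = 3/35, a_1 = -6/5, a_2 = 8/7, so
  g(x) = 8*x^2/7 - 6*x/5 + 3/35.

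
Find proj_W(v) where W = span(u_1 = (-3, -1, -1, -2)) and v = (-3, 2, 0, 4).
proj_W(v) = (1/5, 1/15, 1/15, 2/15)

Set up U = [u_1 | ... | u_1] ∈ R^(4×1). The projector onto W = col(U) is P = U (U^T U)^(-1) U^T.
Compute U^T U =
  [15],
and U^T v = (-1).
Solve U^T U · c = U^T v for the coefficients: c = (-1/15). The projection is proj_W(v) = U c.
Check: (v - proj_W(v)) · u_1 = 0  (should be 0).
Result: proj_W(v) = (1/5, 1/15, 1/15, 2/15).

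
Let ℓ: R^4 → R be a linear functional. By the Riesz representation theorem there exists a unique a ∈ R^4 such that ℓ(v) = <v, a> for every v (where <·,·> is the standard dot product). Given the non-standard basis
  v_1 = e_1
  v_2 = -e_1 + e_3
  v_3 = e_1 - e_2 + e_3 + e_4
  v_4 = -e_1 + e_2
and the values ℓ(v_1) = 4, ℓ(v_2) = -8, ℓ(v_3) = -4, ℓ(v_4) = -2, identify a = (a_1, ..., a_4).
a = (4, 2, -4, -2)

Write a = (a_1, ..., a_4) in the standard basis. For each basis vector v_i, ℓ(v_i) = <v_i, a> is a linear equation in the a_j's. Collect the n equations into a matrix system V a = ℓ, where row i of V is v_i (expressed in the standard basis). Since V is invertible (lower-triangular with 1s on the diagonal, up to permutation), solve by back-substitution:
  V =
[[1, 0, 0, 0],
 [-1, 0, 1, 0],
 [1, -1, 1, 1],
 [-1, 1, 0, 0]]
  V a = (4, -8, -4, -2)
Solving gives a = (4, 2, -4, -2).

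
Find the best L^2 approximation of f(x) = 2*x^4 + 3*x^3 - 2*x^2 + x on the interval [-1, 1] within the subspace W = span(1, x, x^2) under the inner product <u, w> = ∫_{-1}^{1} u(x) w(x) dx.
g(x) = -2*x^2/7 + 14*x/5 - 6/35

The best approximation g ∈ W is the orthogonal projection of f onto W. Writing g = a_0 + a_1 x + a_2 x^2, the coefficients solve the normal equations G · a = b where
  G_{ij} = <φ_i, φ_j> and b_i = <f, φ_i>, with φ_0 = 1, φ_1 = x, φ_2 = x^2.
G =
  [2, 0, 2/3]
  [0, 2/3, 0]
  [2/3, 0, 2/5],
b = (-8/15, 28/15, -8/35).
Solving gives a_0 = -6/35, a_1 = 14/5, a_2 = -2/7, so
  g(x) = -2*x^2/7 + 14*x/5 - 6/35.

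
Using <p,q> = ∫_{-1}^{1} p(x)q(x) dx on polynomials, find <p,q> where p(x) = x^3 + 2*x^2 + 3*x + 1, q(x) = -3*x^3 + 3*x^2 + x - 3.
<p,q> = -268/35

Expand the product: p(x)·q(x) = -3*x^6 - 3*x^5 - 2*x^4 + 5*x^3 - 8*x - 3.
∫_{-1}^{1} of each monomial x^k gives [2/(k+1) if k even, 0 if k odd]. Integrating term-by-term (or equivalently evaluating the antiderivative F(x) = -3*x^7/7 - x^6/2 - 2*x^5/5 + 5*x^4/4 - 4*x^2 - 3*x at the endpoints):
  F(1) − F(−1) = -991/140 − (81/140) = -268/35.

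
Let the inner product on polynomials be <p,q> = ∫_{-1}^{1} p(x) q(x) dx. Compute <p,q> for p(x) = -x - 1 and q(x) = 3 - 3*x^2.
<p,q> = -4

Expand the product: p(x)·q(x) = 3*x^3 + 3*x^2 - 3*x - 3.
∫_{-1}^{1} of each monomial x^k gives [2/(k+1) if k even, 0 if k odd]. Integrating term-by-term (or equivalently evaluating the antiderivative F(x) = 3*x^4/4 + x^3 - 3*x^2/2 - 3*x at the endpoints):
  F(1) − F(−1) = -11/4 − (5/4) = -4.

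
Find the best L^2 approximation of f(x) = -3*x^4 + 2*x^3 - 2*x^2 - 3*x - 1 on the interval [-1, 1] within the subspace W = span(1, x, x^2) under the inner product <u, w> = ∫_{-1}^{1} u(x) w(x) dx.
g(x) = -32*x^2/7 - 9*x/5 - 26/35

The best approximation g ∈ W is the orthogonal projection of f onto W. Writing g = a_0 + a_1 x + a_2 x^2, the coefficients solve the normal equations G · a = b where
  G_{ij} = <φ_i, φ_j> and b_i = <f, φ_i>, with φ_0 = 1, φ_1 = x, φ_2 = x^2.
G =
  [2, 0, 2/3]
  [0, 2/3, 0]
  [2/3, 0, 2/5],
b = (-68/15, -6/5, -244/105).
Solving gives a_0 = -26/35, a_1 = -9/5, a_2 = -32/7, so
  g(x) = -32*x^2/7 - 9*x/5 - 26/35.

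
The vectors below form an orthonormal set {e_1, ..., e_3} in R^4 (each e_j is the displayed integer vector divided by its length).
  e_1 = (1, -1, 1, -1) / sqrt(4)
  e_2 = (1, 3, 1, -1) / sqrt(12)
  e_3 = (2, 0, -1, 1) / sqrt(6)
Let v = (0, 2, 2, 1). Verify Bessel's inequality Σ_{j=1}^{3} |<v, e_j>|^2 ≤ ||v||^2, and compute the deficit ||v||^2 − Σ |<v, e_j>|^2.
Σ |<v, e_j>|^2 = 9/2; ||v||^2 = 9; deficit = 9/2

Write each e_j = u_j / sqrt(<u_j, u_j>) where u_j is the displayed integer vector. Then <v, e_j> = <v, u_j> / sqrt(<u_j, u_j>), so |<v, e_j>|^2 = <v, u_j>^2 / <u_j, u_j>.
Coefficients: <v, e_1> = -1/sqrt(4), <v, e_2> = 7/sqrt(12), <v, e_3> = -1/sqrt(6).
Square and sum: Σ |<v, e_j>|^2 = 9/2.
Compute ||v||^2 = v·v = 9.
Deficit = 9 − 9/2 = 9/2 ≥ 0, confirming Bessel's inequality. (The deficit equals ||v − Σ <v,e_j> e_j||^2, the squared distance from v to span{e_j}.)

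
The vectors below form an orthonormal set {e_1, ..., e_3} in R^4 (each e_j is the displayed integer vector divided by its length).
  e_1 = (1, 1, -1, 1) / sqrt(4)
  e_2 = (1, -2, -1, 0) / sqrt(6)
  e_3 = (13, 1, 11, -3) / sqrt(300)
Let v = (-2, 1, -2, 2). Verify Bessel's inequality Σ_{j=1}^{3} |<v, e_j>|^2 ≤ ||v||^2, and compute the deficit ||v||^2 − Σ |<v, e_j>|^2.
Σ |<v, e_j>|^2 = 307/25; ||v||^2 = 13; deficit = 18/25

Write each e_j = u_j / sqrt(<u_j, u_j>) where u_j is the displayed integer vector. Then <v, e_j> = <v, u_j> / sqrt(<u_j, u_j>), so |<v, e_j>|^2 = <v, u_j>^2 / <u_j, u_j>.
Coefficients: <v, e_1> = 3/sqrt(4), <v, e_2> = -2/sqrt(6), <v, e_3> = -53/sqrt(300).
Square and sum: Σ |<v, e_j>|^2 = 307/25.
Compute ||v||^2 = v·v = 13.
Deficit = 13 − 307/25 = 18/25 ≥ 0, confirming Bessel's inequality. (The deficit equals ||v − Σ <v,e_j> e_j||^2, the squared distance from v to span{e_j}.)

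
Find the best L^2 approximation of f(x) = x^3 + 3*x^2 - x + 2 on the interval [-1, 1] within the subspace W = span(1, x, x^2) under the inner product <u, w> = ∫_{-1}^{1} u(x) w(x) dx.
g(x) = 3*x^2 - 2*x/5 + 2

The best approximation g ∈ W is the orthogonal projection of f onto W. Writing g = a_0 + a_1 x + a_2 x^2, the coefficients solve the normal equations G · a = b where
  G_{ij} = <φ_i, φ_j> and b_i = <f, φ_i>, with φ_0 = 1, φ_1 = x, φ_2 = x^2.
G =
  [2, 0, 2/3]
  [0, 2/3, 0]
  [2/3, 0, 2/5],
b = (6, -4/15, 38/15).
Solving gives a_0 = 2, a_1 = -2/5, a_2 = 3, so
  g(x) = 3*x^2 - 2*x/5 + 2.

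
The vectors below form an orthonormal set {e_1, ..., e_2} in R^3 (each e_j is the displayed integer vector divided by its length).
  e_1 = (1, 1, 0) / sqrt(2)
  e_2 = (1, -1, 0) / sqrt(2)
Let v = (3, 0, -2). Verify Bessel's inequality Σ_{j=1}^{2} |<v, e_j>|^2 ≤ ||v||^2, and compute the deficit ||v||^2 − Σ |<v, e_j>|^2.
Σ |<v, e_j>|^2 = 9; ||v||^2 = 13; deficit = 4

Write each e_j = u_j / sqrt(<u_j, u_j>) where u_j is the displayed integer vector. Then <v, e_j> = <v, u_j> / sqrt(<u_j, u_j>), so |<v, e_j>|^2 = <v, u_j>^2 / <u_j, u_j>.
Coefficients: <v, e_1> = 3/sqrt(2), <v, e_2> = 3/sqrt(2).
Square and sum: Σ |<v, e_j>|^2 = 9.
Compute ||v||^2 = v·v = 13.
Deficit = 13 − 9 = 4 ≥ 0, confirming Bessel's inequality. (The deficit equals ||v − Σ <v,e_j> e_j||^2, the squared distance from v to span{e_j}.)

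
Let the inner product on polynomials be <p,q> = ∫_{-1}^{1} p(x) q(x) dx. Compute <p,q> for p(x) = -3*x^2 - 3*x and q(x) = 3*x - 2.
<p,q> = -2

Expand the product: p(x)·q(x) = -9*x^3 - 3*x^2 + 6*x.
∫_{-1}^{1} of each monomial x^k gives [2/(k+1) if k even, 0 if k odd]. Integrating term-by-term (or equivalently evaluating the antiderivative F(x) = -9*x^4/4 - x^3 + 3*x^2 at the endpoints):
  F(1) − F(−1) = -1/4 − (7/4) = -2.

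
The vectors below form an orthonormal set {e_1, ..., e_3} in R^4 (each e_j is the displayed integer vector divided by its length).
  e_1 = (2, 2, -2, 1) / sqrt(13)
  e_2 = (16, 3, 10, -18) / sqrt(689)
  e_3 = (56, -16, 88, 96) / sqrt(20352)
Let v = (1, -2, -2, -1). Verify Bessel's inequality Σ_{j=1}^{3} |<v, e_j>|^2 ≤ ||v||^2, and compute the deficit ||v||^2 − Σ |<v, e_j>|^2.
Σ |<v, e_j>|^2 = 11/6; ||v||^2 = 10; deficit = 49/6

Write each e_j = u_j / sqrt(<u_j, u_j>) where u_j is the displayed integer vector. Then <v, e_j> = <v, u_j> / sqrt(<u_j, u_j>), so |<v, e_j>|^2 = <v, u_j>^2 / <u_j, u_j>.
Coefficients: <v, e_1> = 1/sqrt(13), <v, e_2> = 8/sqrt(689), <v, e_3> = -184/sqrt(20352).
Square and sum: Σ |<v, e_j>|^2 = 11/6.
Compute ||v||^2 = v·v = 10.
Deficit = 10 − 11/6 = 49/6 ≥ 0, confirming Bessel's inequality. (The deficit equals ||v − Σ <v,e_j> e_j||^2, the squared distance from v to span{e_j}.)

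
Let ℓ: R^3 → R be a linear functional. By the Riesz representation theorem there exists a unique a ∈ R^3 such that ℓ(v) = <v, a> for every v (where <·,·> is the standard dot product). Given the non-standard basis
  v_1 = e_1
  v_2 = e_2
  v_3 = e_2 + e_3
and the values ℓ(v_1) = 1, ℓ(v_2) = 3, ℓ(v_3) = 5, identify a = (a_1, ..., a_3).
a = (1, 3, 2)

Write a = (a_1, ..., a_3) in the standard basis. For each basis vector v_i, ℓ(v_i) = <v_i, a> is a linear equation in the a_j's. Collect the n equations into a matrix system V a = ℓ, where row i of V is v_i (expressed in the standard basis). Since V is invertible (lower-triangular with 1s on the diagonal, up to permutation), solve by back-substitution:
  V =
[[1, 0, 0],
 [0, 1, 0],
 [0, 1, 1]]
  V a = (1, 3, 5)
Solving gives a = (1, 3, 2).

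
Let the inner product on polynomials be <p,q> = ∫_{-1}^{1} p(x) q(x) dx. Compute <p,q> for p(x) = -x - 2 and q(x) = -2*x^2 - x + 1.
<p,q> = -2/3

Expand the product: p(x)·q(x) = 2*x^3 + 5*x^2 + x - 2.
∫_{-1}^{1} of each monomial x^k gives [2/(k+1) if k even, 0 if k odd]. Integrating term-by-term (or equivalently evaluating the antiderivative F(x) = x^4/2 + 5*x^3/3 + x^2/2 - 2*x at the endpoints):
  F(1) − F(−1) = 2/3 − (4/3) = -2/3.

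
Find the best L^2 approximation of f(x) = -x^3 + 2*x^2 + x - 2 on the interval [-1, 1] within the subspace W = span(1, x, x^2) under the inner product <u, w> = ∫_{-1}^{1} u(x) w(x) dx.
g(x) = 2*x^2 + 2*x/5 - 2

The best approximation g ∈ W is the orthogonal projection of f onto W. Writing g = a_0 + a_1 x + a_2 x^2, the coefficients solve the normal equations G · a = b where
  G_{ij} = <φ_i, φ_j> and b_i = <f, φ_i>, with φ_0 = 1, φ_1 = x, φ_2 = x^2.
G =
  [2, 0, 2/3]
  [0, 2/3, 0]
  [2/3, 0, 2/5],
b = (-8/3, 4/15, -8/15).
Solving gives a_0 = -2, a_1 = 2/5, a_2 = 2, so
  g(x) = 2*x^2 + 2*x/5 - 2.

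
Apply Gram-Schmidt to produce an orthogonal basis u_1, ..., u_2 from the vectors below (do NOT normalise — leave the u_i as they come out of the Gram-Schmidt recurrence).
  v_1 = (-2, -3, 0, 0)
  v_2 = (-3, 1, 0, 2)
Orthogonal basis:
  u_1 = (-2, -3, 0, 0)
  u_2 = (-33/13, 22/13, 0, 2)

Apply the Gram-Schmidt recurrence
  u_1 = v_1
  u_i = v_i − Σ_{j<i} ((v_i · u_j) / (u_j · u_j)) · u_j.

Step by step this gives:
  u_1 = (-2, -3, 0, 0)
  u_2 = (-33/13, 22/13, 0, 2)

Orthogonality check:
  u_2 · u_1 = 0 (should be 0)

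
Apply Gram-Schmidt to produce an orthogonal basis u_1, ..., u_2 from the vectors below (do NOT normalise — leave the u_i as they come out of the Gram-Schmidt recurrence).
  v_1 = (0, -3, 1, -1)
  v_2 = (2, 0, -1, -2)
Orthogonal basis:
  u_1 = (0, -3, 1, -1)
  u_2 = (2, 3/11, -12/11, -21/11)

Apply the Gram-Schmidt recurrence
  u_1 = v_1
  u_i = v_i − Σ_{j<i} ((v_i · u_j) / (u_j · u_j)) · u_j.

Step by step this gives:
  u_1 = (0, -3, 1, -1)
  u_2 = (2, 3/11, -12/11, -21/11)

Orthogonality check:
  u_2 · u_1 = 0 (should be 0)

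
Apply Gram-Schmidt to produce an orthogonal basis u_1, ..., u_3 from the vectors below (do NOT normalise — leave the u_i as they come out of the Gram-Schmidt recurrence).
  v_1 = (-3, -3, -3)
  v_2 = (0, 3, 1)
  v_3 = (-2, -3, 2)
Orthogonal basis:
  u_1 = (-3, -3, -3)
  u_2 = (-4/3, 5/3, -1/3)
  u_3 = (-13/7, -13/14, 39/14)

Apply the Gram-Schmidt recurrence
  u_1 = v_1
  u_i = v_i − Σ_{j<i} ((v_i · u_j) / (u_j · u_j)) · u_j.

Step by step this gives:
  u_1 = (-3, -3, -3)
  u_2 = (-4/3, 5/3, -1/3)
  u_3 = (-13/7, -13/14, 39/14)

Orthogonality check:
  u_2 · u_1 = 0 (should be 0)
  u_3 · u_1 = 0 (should be 0)
  u_3 · u_2 = 0 (should be 0)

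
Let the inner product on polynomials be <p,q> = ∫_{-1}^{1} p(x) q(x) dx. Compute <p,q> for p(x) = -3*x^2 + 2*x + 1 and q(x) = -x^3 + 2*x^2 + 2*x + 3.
<p,q> = 4/5

Expand the product: p(x)·q(x) = 3*x^5 - 8*x^4 - 3*x^3 - 3*x^2 + 8*x + 3.
∫_{-1}^{1} of each monomial x^k gives [2/(k+1) if k even, 0 if k odd]. Integrating term-by-term (or equivalently evaluating the antiderivative F(x) = x^6/2 - 8*x^5/5 - 3*x^4/4 - x^3 + 4*x^2 + 3*x at the endpoints):
  F(1) − F(−1) = 83/20 − (67/20) = 4/5.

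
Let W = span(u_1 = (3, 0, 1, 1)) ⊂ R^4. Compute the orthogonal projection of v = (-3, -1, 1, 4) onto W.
proj_W(v) = (-12/11, 0, -4/11, -4/11)

Set up U = [u_1 | ... | u_1] ∈ R^(4×1). The projector onto W = col(U) is P = U (U^T U)^(-1) U^T.
Compute U^T U =
  [11],
and U^T v = (-4).
Solve U^T U · c = U^T v for the coefficients: c = (-4/11). The projection is proj_W(v) = U c.
Check: (v - proj_W(v)) · u_1 = 0  (should be 0).
Result: proj_W(v) = (-12/11, 0, -4/11, -4/11).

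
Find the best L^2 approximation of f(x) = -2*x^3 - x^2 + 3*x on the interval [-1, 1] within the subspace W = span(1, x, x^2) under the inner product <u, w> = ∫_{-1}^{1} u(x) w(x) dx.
g(x) = -x^2 + 9*x/5

The best approximation g ∈ W is the orthogonal projection of f onto W. Writing g = a_0 + a_1 x + a_2 x^2, the coefficients solve the normal equations G · a = b where
  G_{ij} = <φ_i, φ_j> and b_i = <f, φ_i>, with φ_0 = 1, φ_1 = x, φ_2 = x^2.
G =
  [2, 0, 2/3]
  [0, 2/3, 0]
  [2/3, 0, 2/5],
b = (-2/3, 6/5, -2/5).
Solving gives a_0 = 0, a_1 = 9/5, a_2 = -1, so
  g(x) = -x^2 + 9*x/5.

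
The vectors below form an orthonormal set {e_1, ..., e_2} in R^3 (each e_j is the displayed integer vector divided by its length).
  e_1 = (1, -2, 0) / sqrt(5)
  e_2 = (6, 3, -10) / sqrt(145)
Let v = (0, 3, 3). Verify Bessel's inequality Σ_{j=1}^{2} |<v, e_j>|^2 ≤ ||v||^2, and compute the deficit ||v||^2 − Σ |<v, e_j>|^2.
Σ |<v, e_j>|^2 = 297/29; ||v||^2 = 18; deficit = 225/29

Write each e_j = u_j / sqrt(<u_j, u_j>) where u_j is the displayed integer vector. Then <v, e_j> = <v, u_j> / sqrt(<u_j, u_j>), so |<v, e_j>|^2 = <v, u_j>^2 / <u_j, u_j>.
Coefficients: <v, e_1> = -6/sqrt(5), <v, e_2> = -21/sqrt(145).
Square and sum: Σ |<v, e_j>|^2 = 297/29.
Compute ||v||^2 = v·v = 18.
Deficit = 18 − 297/29 = 225/29 ≥ 0, confirming Bessel's inequality. (The deficit equals ||v − Σ <v,e_j> e_j||^2, the squared distance from v to span{e_j}.)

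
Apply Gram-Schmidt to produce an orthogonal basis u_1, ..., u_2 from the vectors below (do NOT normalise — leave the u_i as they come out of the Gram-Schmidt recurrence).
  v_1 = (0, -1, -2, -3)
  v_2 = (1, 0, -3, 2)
Orthogonal basis:
  u_1 = (0, -1, -2, -3)
  u_2 = (1, 0, -3, 2)

Apply the Gram-Schmidt recurrence
  u_1 = v_1
  u_i = v_i − Σ_{j<i} ((v_i · u_j) / (u_j · u_j)) · u_j.

Step by step this gives:
  u_1 = (0, -1, -2, -3)
  u_2 = (1, 0, -3, 2)

Orthogonality check:
  u_2 · u_1 = 0 (should be 0)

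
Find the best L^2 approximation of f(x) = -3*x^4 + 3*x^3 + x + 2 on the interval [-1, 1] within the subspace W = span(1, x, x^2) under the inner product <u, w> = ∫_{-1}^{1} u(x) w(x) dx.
g(x) = -18*x^2/7 + 14*x/5 + 79/35

The best approximation g ∈ W is the orthogonal projection of f onto W. Writing g = a_0 + a_1 x + a_2 x^2, the coefficients solve the normal equations G · a = b where
  G_{ij} = <φ_i, φ_j> and b_i = <f, φ_i>, with φ_0 = 1, φ_1 = x, φ_2 = x^2.
G =
  [2, 0, 2/3]
  [0, 2/3, 0]
  [2/3, 0, 2/5],
b = (14/5, 28/15, 10/21).
Solving gives a_0 = 79/35, a_1 = 14/5, a_2 = -18/7, so
  g(x) = -18*x^2/7 + 14*x/5 + 79/35.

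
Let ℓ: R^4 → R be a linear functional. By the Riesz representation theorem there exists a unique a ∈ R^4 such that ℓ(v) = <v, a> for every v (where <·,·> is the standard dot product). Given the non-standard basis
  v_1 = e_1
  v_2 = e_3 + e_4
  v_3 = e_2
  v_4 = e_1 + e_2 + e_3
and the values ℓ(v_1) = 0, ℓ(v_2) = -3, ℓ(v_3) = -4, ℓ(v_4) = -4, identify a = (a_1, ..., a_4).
a = (0, -4, 0, -3)

Write a = (a_1, ..., a_4) in the standard basis. For each basis vector v_i, ℓ(v_i) = <v_i, a> is a linear equation in the a_j's. Collect the n equations into a matrix system V a = ℓ, where row i of V is v_i (expressed in the standard basis). Since V is invertible (lower-triangular with 1s on the diagonal, up to permutation), solve by back-substitution:
  V =
[[1, 0, 0, 0],
 [0, 0, 1, 1],
 [0, 1, 0, 0],
 [1, 1, 1, 0]]
  V a = (0, -3, -4, -4)
Solving gives a = (0, -4, 0, -3).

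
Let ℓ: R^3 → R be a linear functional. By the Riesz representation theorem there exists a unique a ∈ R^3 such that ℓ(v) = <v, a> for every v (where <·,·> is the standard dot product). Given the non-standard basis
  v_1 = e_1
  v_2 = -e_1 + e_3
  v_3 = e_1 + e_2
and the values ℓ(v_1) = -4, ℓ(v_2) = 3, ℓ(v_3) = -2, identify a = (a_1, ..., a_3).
a = (-4, 2, -1)

Write a = (a_1, ..., a_3) in the standard basis. For each basis vector v_i, ℓ(v_i) = <v_i, a> is a linear equation in the a_j's. Collect the n equations into a matrix system V a = ℓ, where row i of V is v_i (expressed in the standard basis). Since V is invertible (lower-triangular with 1s on the diagonal, up to permutation), solve by back-substitution:
  V =
[[1, 0, 0],
 [-1, 0, 1],
 [1, 1, 0]]
  V a = (-4, 3, -2)
Solving gives a = (-4, 2, -1).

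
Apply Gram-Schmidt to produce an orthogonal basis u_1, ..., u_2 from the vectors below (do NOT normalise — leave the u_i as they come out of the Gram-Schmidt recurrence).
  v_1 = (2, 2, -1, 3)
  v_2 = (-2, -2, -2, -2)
Orthogonal basis:
  u_1 = (2, 2, -1, 3)
  u_2 = (-2/3, -2/3, -8/3, 0)

Apply the Gram-Schmidt recurrence
  u_1 = v_1
  u_i = v_i − Σ_{j<i} ((v_i · u_j) / (u_j · u_j)) · u_j.

Step by step this gives:
  u_1 = (2, 2, -1, 3)
  u_2 = (-2/3, -2/3, -8/3, 0)

Orthogonality check:
  u_2 · u_1 = 0 (should be 0)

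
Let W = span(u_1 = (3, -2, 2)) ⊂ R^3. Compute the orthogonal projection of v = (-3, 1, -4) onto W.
proj_W(v) = (-57/17, 38/17, -38/17)

Set up U = [u_1 | ... | u_1] ∈ R^(3×1). The projector onto W = col(U) is P = U (U^T U)^(-1) U^T.
Compute U^T U =
  [17],
and U^T v = (-19).
Solve U^T U · c = U^T v for the coefficients: c = (-19/17). The projection is proj_W(v) = U c.
Check: (v - proj_W(v)) · u_1 = 0  (should be 0).
Result: proj_W(v) = (-57/17, 38/17, -38/17).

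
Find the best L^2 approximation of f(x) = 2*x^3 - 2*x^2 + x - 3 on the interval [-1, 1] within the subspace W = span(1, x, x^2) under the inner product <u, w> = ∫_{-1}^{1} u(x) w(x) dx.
g(x) = -2*x^2 + 11*x/5 - 3

The best approximation g ∈ W is the orthogonal projection of f onto W. Writing g = a_0 + a_1 x + a_2 x^2, the coefficients solve the normal equations G · a = b where
  G_{ij} = <φ_i, φ_j> and b_i = <f, φ_i>, with φ_0 = 1, φ_1 = x, φ_2 = x^2.
G =
  [2, 0, 2/3]
  [0, 2/3, 0]
  [2/3, 0, 2/5],
b = (-22/3, 22/15, -14/5).
Solving gives a_0 = -3, a_1 = 11/5, a_2 = -2, so
  g(x) = -2*x^2 + 11*x/5 - 3.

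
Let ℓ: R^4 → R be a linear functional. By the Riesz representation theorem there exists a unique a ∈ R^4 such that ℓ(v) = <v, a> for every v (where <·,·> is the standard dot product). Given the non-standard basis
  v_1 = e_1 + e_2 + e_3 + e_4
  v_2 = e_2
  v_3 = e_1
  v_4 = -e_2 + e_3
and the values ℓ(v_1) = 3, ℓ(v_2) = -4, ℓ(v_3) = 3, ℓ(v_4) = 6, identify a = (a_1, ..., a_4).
a = (3, -4, 2, 2)

Write a = (a_1, ..., a_4) in the standard basis. For each basis vector v_i, ℓ(v_i) = <v_i, a> is a linear equation in the a_j's. Collect the n equations into a matrix system V a = ℓ, where row i of V is v_i (expressed in the standard basis). Since V is invertible (lower-triangular with 1s on the diagonal, up to permutation), solve by back-substitution:
  V =
[[1, 1, 1, 1],
 [0, 1, 0, 0],
 [1, 0, 0, 0],
 [0, -1, 1, 0]]
  V a = (3, -4, 3, 6)
Solving gives a = (3, -4, 2, 2).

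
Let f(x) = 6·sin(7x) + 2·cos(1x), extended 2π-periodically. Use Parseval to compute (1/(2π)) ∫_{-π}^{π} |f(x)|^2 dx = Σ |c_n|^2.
Σ |c_n|^2 = 20

Expand |f|^2 and use orthogonality of {sin(nx), cos(mx)} on [-π, π]:
  ∫_{-π}^{π} sin(nx)^2 dx = π, ∫ cos(mx)^2 dx = π, and cross terms integrate to 0.
So ∫_{-π}^{π} f(x)^2 dx = 6^2 · π + 2^2 · π = (36 + 4)π.
Divide by 2π: (36 + 4)/2 = 20.
By Parseval, this equals Σ |c_n|^2.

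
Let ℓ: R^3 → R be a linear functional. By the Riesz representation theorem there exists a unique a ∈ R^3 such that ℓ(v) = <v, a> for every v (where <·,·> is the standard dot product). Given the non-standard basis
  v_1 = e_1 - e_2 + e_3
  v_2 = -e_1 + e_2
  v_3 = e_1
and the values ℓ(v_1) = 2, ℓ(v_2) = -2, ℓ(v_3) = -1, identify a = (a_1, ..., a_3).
a = (-1, -3, 0)

Write a = (a_1, ..., a_3) in the standard basis. For each basis vector v_i, ℓ(v_i) = <v_i, a> is a linear equation in the a_j's. Collect the n equations into a matrix system V a = ℓ, where row i of V is v_i (expressed in the standard basis). Since V is invertible (lower-triangular with 1s on the diagonal, up to permutation), solve by back-substitution:
  V =
[[1, -1, 1],
 [-1, 1, 0],
 [1, 0, 0]]
  V a = (2, -2, -1)
Solving gives a = (-1, -3, 0).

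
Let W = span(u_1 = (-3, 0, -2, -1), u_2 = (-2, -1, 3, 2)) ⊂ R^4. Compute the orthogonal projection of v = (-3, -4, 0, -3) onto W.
proj_W(v) = (-104/31, -10/31, -26/31, -8/31)

Set up U = [u_1 | ... | u_2] ∈ R^(4×2). The projector onto W = col(U) is P = U (U^T U)^(-1) U^T.
Compute U^T U =
  [14, -2]
  [-2, 18],
and U^T v = (12, 4).
Solve U^T U · c = U^T v for the coefficients: c = (28/31, 10/31). The projection is proj_W(v) = U c.
Check: (v - proj_W(v)) · u_1 = 0  (should be 0).
Check: (v - proj_W(v)) · u_2 = 0  (should be 0).
Result: proj_W(v) = (-104/31, -10/31, -26/31, -8/31).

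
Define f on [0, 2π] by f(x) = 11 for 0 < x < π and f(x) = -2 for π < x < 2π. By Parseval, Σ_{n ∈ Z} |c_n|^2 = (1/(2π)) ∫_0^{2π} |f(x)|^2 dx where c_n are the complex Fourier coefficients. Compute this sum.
Σ |c_n|^2 = 125/2

Parseval equates the L^2 energy of f (normalised by 1/(2π)) with the ℓ^2 sum of its Fourier coefficients: (1/(2π)) ∫_0^{2π} |f|^2 = Σ |c_n|^2.
Compute the left side: (1/(2π)) [∫_0^π 11^2 dx + ∫_π^{2π} (-2)^2 dx] = (1/(2π)) · (121π + 4π) = (121 + 4)/2 = 125/2.
So Σ_{n ∈ Z} |c_n|^2 = 125/2.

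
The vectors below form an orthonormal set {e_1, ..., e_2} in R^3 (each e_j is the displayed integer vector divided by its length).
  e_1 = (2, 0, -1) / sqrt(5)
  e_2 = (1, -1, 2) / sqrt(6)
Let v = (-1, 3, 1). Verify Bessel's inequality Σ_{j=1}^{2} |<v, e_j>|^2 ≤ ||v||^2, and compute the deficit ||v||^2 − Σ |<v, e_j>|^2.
Σ |<v, e_j>|^2 = 37/15; ||v||^2 = 11; deficit = 128/15

Write each e_j = u_j / sqrt(<u_j, u_j>) where u_j is the displayed integer vector. Then <v, e_j> = <v, u_j> / sqrt(<u_j, u_j>), so |<v, e_j>|^2 = <v, u_j>^2 / <u_j, u_j>.
Coefficients: <v, e_1> = -3/sqrt(5), <v, e_2> = -2/sqrt(6).
Square and sum: Σ |<v, e_j>|^2 = 37/15.
Compute ||v||^2 = v·v = 11.
Deficit = 11 − 37/15 = 128/15 ≥ 0, confirming Bessel's inequality. (The deficit equals ||v − Σ <v,e_j> e_j||^2, the squared distance from v to span{e_j}.)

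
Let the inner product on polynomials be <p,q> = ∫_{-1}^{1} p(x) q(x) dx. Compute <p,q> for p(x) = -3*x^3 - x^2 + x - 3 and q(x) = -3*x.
<p,q> = 8/5

Expand the product: p(x)·q(x) = 9*x^4 + 3*x^3 - 3*x^2 + 9*x.
∫_{-1}^{1} of each monomial x^k gives [2/(k+1) if k even, 0 if k odd]. Integrating term-by-term (or equivalently evaluating the antiderivative F(x) = 9*x^5/5 + 3*x^4/4 - x^3 + 9*x^2/2 at the endpoints):
  F(1) − F(−1) = 121/20 − (89/20) = 8/5.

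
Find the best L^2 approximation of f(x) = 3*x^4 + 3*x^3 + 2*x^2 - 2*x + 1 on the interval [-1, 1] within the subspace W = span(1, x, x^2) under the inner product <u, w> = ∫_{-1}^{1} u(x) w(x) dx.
g(x) = 32*x^2/7 - x/5 + 26/35

The best approximation g ∈ W is the orthogonal projection of f onto W. Writing g = a_0 + a_1 x + a_2 x^2, the coefficients solve the normal equations G · a = b where
  G_{ij} = <φ_i, φ_j> and b_i = <f, φ_i>, with φ_0 = 1, φ_1 = x, φ_2 = x^2.
G =
  [2, 0, 2/3]
  [0, 2/3, 0]
  [2/3, 0, 2/5],
b = (68/15, -2/15, 244/105).
Solving gives a_0 = 26/35, a_1 = -1/5, a_2 = 32/7, so
  g(x) = 32*x^2/7 - x/5 + 26/35.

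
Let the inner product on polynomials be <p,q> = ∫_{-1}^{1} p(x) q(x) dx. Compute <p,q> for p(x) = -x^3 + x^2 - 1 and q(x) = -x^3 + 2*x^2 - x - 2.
<p,q> = 296/105

Expand the product: p(x)·q(x) = x^6 - 3*x^5 + 3*x^4 + 2*x^3 - 4*x^2 + x + 2.
∫_{-1}^{1} of each monomial x^k gives [2/(k+1) if k even, 0 if k odd]. Integrating term-by-term (or equivalently evaluating the antiderivative F(x) = x^7/7 - x^6/2 + 3*x^5/5 + x^4/2 - 4*x^3/3 + x^2/2 + 2*x at the endpoints):
  F(1) − F(−1) = 401/210 − (-191/210) = 296/105.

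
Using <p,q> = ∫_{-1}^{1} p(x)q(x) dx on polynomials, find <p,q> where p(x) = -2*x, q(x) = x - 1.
<p,q> = -4/3

Expand the product: p(x)·q(x) = -2*x^2 + 2*x.
∫_{-1}^{1} of each monomial x^k gives [2/(k+1) if k even, 0 if k odd]. Integrating term-by-term (or equivalently evaluating the antiderivative F(x) = -2*x^3/3 + x^2 at the endpoints):
  F(1) − F(−1) = 1/3 − (5/3) = -4/3.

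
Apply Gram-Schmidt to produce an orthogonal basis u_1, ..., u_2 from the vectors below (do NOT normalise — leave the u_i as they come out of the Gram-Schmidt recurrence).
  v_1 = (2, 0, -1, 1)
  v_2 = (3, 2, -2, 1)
Orthogonal basis:
  u_1 = (2, 0, -1, 1)
  u_2 = (0, 2, -1/2, -1/2)

Apply the Gram-Schmidt recurrence
  u_1 = v_1
  u_i = v_i − Σ_{j<i} ((v_i · u_j) / (u_j · u_j)) · u_j.

Step by step this gives:
  u_1 = (2, 0, -1, 1)
  u_2 = (0, 2, -1/2, -1/2)

Orthogonality check:
  u_2 · u_1 = 0 (should be 0)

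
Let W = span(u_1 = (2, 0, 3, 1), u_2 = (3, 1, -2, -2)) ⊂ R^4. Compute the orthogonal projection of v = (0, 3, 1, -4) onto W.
proj_W(v) = (3/2, 1/2, -1, -1)

Set up U = [u_1 | ... | u_2] ∈ R^(4×2). The projector onto W = col(U) is P = U (U^T U)^(-1) U^T.
Compute U^T U =
  [14, -2]
  [-2, 18],
and U^T v = (-1, 9).
Solve U^T U · c = U^T v for the coefficients: c = (0, 1/2). The projection is proj_W(v) = U c.
Check: (v - proj_W(v)) · u_1 = 0  (should be 0).
Check: (v - proj_W(v)) · u_2 = 0  (should be 0).
Result: proj_W(v) = (3/2, 1/2, -1, -1).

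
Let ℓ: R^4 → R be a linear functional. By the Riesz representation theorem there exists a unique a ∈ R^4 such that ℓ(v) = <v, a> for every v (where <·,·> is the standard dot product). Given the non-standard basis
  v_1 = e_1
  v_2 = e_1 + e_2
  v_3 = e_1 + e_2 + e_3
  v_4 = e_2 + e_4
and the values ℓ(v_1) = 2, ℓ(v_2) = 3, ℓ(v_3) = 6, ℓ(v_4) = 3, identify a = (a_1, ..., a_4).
a = (2, 1, 3, 2)

Write a = (a_1, ..., a_4) in the standard basis. For each basis vector v_i, ℓ(v_i) = <v_i, a> is a linear equation in the a_j's. Collect the n equations into a matrix system V a = ℓ, where row i of V is v_i (expressed in the standard basis). Since V is invertible (lower-triangular with 1s on the diagonal, up to permutation), solve by back-substitution:
  V =
[[1, 0, 0, 0],
 [1, 1, 0, 0],
 [1, 1, 1, 0],
 [0, 1, 0, 1]]
  V a = (2, 3, 6, 3)
Solving gives a = (2, 1, 3, 2).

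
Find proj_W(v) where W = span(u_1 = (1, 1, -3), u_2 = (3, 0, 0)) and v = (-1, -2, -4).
proj_W(v) = (-1, 1, -3)

Set up U = [u_1 | ... | u_2] ∈ R^(3×2). The projector onto W = col(U) is P = U (U^T U)^(-1) U^T.
Compute U^T U =
  [11, 3]
  [3, 9],
and U^T v = (9, -3).
Solve U^T U · c = U^T v for the coefficients: c = (1, -2/3). The projection is proj_W(v) = U c.
Check: (v - proj_W(v)) · u_1 = 0  (should be 0).
Check: (v - proj_W(v)) · u_2 = 0  (should be 0).
Result: proj_W(v) = (-1, 1, -3).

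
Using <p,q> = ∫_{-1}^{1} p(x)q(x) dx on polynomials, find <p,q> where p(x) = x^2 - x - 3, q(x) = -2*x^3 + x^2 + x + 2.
<p,q> = -182/15

Expand the product: p(x)·q(x) = -2*x^5 + 3*x^4 + 6*x^3 - 2*x^2 - 5*x - 6.
∫_{-1}^{1} of each monomial x^k gives [2/(k+1) if k even, 0 if k odd]. Integrating term-by-term (or equivalently evaluating the antiderivative F(x) = -x^6/3 + 3*x^5/5 + 3*x^4/2 - 2*x^3/3 - 5*x^2/2 - 6*x at the endpoints):
  F(1) − F(−1) = -37/5 − (71/15) = -182/15.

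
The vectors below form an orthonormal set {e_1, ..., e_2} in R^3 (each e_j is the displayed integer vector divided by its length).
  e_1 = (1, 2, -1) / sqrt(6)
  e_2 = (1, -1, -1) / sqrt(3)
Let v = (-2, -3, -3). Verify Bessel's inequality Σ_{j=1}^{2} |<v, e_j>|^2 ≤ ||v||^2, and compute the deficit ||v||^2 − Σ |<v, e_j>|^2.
Σ |<v, e_j>|^2 = 19/2; ||v||^2 = 22; deficit = 25/2

Write each e_j = u_j / sqrt(<u_j, u_j>) where u_j is the displayed integer vector. Then <v, e_j> = <v, u_j> / sqrt(<u_j, u_j>), so |<v, e_j>|^2 = <v, u_j>^2 / <u_j, u_j>.
Coefficients: <v, e_1> = -5/sqrt(6), <v, e_2> = 4/sqrt(3).
Square and sum: Σ |<v, e_j>|^2 = 19/2.
Compute ||v||^2 = v·v = 22.
Deficit = 22 − 19/2 = 25/2 ≥ 0, confirming Bessel's inequality. (The deficit equals ||v − Σ <v,e_j> e_j||^2, the squared distance from v to span{e_j}.)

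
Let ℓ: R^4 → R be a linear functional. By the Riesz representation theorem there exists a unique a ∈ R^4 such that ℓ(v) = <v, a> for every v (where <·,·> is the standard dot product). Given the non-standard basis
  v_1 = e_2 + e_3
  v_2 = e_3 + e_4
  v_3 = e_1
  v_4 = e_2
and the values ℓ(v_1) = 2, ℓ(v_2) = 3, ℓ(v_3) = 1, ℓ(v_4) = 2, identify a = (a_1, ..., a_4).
a = (1, 2, 0, 3)

Write a = (a_1, ..., a_4) in the standard basis. For each basis vector v_i, ℓ(v_i) = <v_i, a> is a linear equation in the a_j's. Collect the n equations into a matrix system V a = ℓ, where row i of V is v_i (expressed in the standard basis). Since V is invertible (lower-triangular with 1s on the diagonal, up to permutation), solve by back-substitution:
  V =
[[0, 1, 1, 0],
 [0, 0, 1, 1],
 [1, 0, 0, 0],
 [0, 1, 0, 0]]
  V a = (2, 3, 1, 2)
Solving gives a = (1, 2, 0, 3).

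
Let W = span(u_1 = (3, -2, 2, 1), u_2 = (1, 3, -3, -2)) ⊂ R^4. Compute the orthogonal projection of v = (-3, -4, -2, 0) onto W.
proj_W(v) = (-859/293, -223/293, 223/293, 220/293)

Set up U = [u_1 | ... | u_2] ∈ R^(4×2). The projector onto W = col(U) is P = U (U^T U)^(-1) U^T.
Compute U^T U =
  [18, -11]
  [-11, 23],
and U^T v = (-5, -9).
Solve U^T U · c = U^T v for the coefficients: c = (-214/293, -217/293). The projection is proj_W(v) = U c.
Check: (v - proj_W(v)) · u_1 = 0  (should be 0).
Check: (v - proj_W(v)) · u_2 = 0  (should be 0).
Result: proj_W(v) = (-859/293, -223/293, 223/293, 220/293).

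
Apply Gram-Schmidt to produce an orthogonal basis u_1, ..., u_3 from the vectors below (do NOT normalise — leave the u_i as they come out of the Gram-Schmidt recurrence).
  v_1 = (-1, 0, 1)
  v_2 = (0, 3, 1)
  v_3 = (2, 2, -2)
Orthogonal basis:
  u_1 = (-1, 0, 1)
  u_2 = (1/2, 3, 1/2)
  u_3 = (-6/19, 2/19, -6/19)

Apply the Gram-Schmidt recurrence
  u_1 = v_1
  u_i = v_i − Σ_{j<i} ((v_i · u_j) / (u_j · u_j)) · u_j.

Step by step this gives:
  u_1 = (-1, 0, 1)
  u_2 = (1/2, 3, 1/2)
  u_3 = (-6/19, 2/19, -6/19)

Orthogonality check:
  u_2 · u_1 = 0 (should be 0)
  u_3 · u_1 = 0 (should be 0)
  u_3 · u_2 = 0 (should be 0)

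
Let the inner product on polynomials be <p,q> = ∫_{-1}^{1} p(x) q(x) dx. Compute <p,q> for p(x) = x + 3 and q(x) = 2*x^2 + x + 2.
<p,q> = 50/3

Expand the product: p(x)·q(x) = 2*x^3 + 7*x^2 + 5*x + 6.
∫_{-1}^{1} of each monomial x^k gives [2/(k+1) if k even, 0 if k odd]. Integrating term-by-term (or equivalently evaluating the antiderivative F(x) = x^4/2 + 7*x^3/3 + 5*x^2/2 + 6*x at the endpoints):
  F(1) − F(−1) = 34/3 − (-16/3) = 50/3.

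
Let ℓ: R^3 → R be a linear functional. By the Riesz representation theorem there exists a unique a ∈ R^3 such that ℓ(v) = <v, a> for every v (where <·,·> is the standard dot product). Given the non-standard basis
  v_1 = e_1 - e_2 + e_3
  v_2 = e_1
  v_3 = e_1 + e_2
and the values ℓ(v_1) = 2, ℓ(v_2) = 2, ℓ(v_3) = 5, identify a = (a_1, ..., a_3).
a = (2, 3, 3)

Write a = (a_1, ..., a_3) in the standard basis. For each basis vector v_i, ℓ(v_i) = <v_i, a> is a linear equation in the a_j's. Collect the n equations into a matrix system V a = ℓ, where row i of V is v_i (expressed in the standard basis). Since V is invertible (lower-triangular with 1s on the diagonal, up to permutation), solve by back-substitution:
  V =
[[1, -1, 1],
 [1, 0, 0],
 [1, 1, 0]]
  V a = (2, 2, 5)
Solving gives a = (2, 3, 3).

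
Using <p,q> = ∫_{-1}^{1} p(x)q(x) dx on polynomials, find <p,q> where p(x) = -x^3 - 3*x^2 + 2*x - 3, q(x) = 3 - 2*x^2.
<p,q> = -88/5

Expand the product: p(x)·q(x) = 2*x^5 + 6*x^4 - 7*x^3 - 3*x^2 + 6*x - 9.
∫_{-1}^{1} of each monomial x^k gives [2/(k+1) if k even, 0 if k odd]. Integrating term-by-term (or equivalently evaluating the antiderivative F(x) = x^6/3 + 6*x^5/5 - 7*x^4/4 - x^3 + 3*x^2 - 9*x at the endpoints):
  F(1) − F(−1) = -433/60 − (623/60) = -88/5.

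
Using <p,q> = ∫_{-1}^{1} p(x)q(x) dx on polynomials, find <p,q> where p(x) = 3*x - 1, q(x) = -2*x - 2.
<p,q> = 0

Expand the product: p(x)·q(x) = -6*x^2 - 4*x + 2.
∫_{-1}^{1} of each monomial x^k gives [2/(k+1) if k even, 0 if k odd]. Integrating term-by-term (or equivalently evaluating the antiderivative F(x) = -2*x^3 - 2*x^2 + 2*x at the endpoints):
  F(1) − F(−1) = -2 − (-2) = 0.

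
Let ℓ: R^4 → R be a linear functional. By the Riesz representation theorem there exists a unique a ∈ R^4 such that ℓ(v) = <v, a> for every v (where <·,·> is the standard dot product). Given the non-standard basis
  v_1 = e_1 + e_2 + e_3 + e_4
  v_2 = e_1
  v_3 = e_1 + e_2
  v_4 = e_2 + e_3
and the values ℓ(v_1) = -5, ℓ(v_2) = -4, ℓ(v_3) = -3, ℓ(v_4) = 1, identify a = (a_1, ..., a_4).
a = (-4, 1, 0, -2)

Write a = (a_1, ..., a_4) in the standard basis. For each basis vector v_i, ℓ(v_i) = <v_i, a> is a linear equation in the a_j's. Collect the n equations into a matrix system V a = ℓ, where row i of V is v_i (expressed in the standard basis). Since V is invertible (lower-triangular with 1s on the diagonal, up to permutation), solve by back-substitution:
  V =
[[1, 1, 1, 1],
 [1, 0, 0, 0],
 [1, 1, 0, 0],
 [0, 1, 1, 0]]
  V a = (-5, -4, -3, 1)
Solving gives a = (-4, 1, 0, -2).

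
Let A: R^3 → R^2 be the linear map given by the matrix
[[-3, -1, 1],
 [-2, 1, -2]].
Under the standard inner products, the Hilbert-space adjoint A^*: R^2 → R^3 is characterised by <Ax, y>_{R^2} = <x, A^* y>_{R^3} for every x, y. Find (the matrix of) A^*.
A^* = A^T =
[[-3, -2],
 [-1, 1],
 [1, -2]]

For real matrices with standard dot products, the defining identity <Ax, y> = <x, A^* y> gives (Ax)^T y = x^T (A^*) y, i.e. x^T A^T y = x^T (A^*) y. Since this holds for all x, y, we must have A^* = A^T. Therefore
A^* =
[[-3, -2],
 [-1, 1],
 [1, -2]].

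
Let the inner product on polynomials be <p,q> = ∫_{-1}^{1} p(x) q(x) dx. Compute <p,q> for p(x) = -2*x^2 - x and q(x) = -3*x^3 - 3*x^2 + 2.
<p,q> = 14/15

Expand the product: p(x)·q(x) = 6*x^5 + 9*x^4 + 3*x^3 - 4*x^2 - 2*x.
∫_{-1}^{1} of each monomial x^k gives [2/(k+1) if k even, 0 if k odd]. Integrating term-by-term (or equivalently evaluating the antiderivative F(x) = x^6 + 9*x^5/5 + 3*x^4/4 - 4*x^3/3 - x^2 at the endpoints):
  F(1) − F(−1) = 73/60 − (17/60) = 14/15.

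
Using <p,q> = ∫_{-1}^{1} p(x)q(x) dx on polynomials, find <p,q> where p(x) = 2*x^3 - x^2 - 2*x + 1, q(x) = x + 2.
<p,q> = 32/15

Expand the product: p(x)·q(x) = 2*x^4 + 3*x^3 - 4*x^2 - 3*x + 2.
∫_{-1}^{1} of each monomial x^k gives [2/(k+1) if k even, 0 if k odd]. Integrating term-by-term (or equivalently evaluating the antiderivative F(x) = 2*x^5/5 + 3*x^4/4 - 4*x^3/3 - 3*x^2/2 + 2*x at the endpoints):
  F(1) − F(−1) = 19/60 − (-109/60) = 32/15.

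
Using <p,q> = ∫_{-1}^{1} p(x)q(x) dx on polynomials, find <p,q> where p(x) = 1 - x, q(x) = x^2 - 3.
<p,q> = -16/3

Expand the product: p(x)·q(x) = -x^3 + x^2 + 3*x - 3.
∫_{-1}^{1} of each monomial x^k gives [2/(k+1) if k even, 0 if k odd]. Integrating term-by-term (or equivalently evaluating the antiderivative F(x) = -x^4/4 + x^3/3 + 3*x^2/2 - 3*x at the endpoints):
  F(1) − F(−1) = -17/12 − (47/12) = -16/3.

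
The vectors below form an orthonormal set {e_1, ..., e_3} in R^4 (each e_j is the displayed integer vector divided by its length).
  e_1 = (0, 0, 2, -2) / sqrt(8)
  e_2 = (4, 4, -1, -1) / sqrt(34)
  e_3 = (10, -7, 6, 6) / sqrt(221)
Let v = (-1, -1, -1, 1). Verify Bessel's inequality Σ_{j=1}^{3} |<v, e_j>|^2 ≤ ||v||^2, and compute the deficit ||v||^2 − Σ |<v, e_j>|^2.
Σ |<v, e_j>|^2 = 51/13; ||v||^2 = 4; deficit = 1/13

Write each e_j = u_j / sqrt(<u_j, u_j>) where u_j is the displayed integer vector. Then <v, e_j> = <v, u_j> / sqrt(<u_j, u_j>), so |<v, e_j>|^2 = <v, u_j>^2 / <u_j, u_j>.
Coefficients: <v, e_1> = -4/sqrt(8), <v, e_2> = -8/sqrt(34), <v, e_3> = -3/sqrt(221).
Square and sum: Σ |<v, e_j>|^2 = 51/13.
Compute ||v||^2 = v·v = 4.
Deficit = 4 − 51/13 = 1/13 ≥ 0, confirming Bessel's inequality. (The deficit equals ||v − Σ <v,e_j> e_j||^2, the squared distance from v to span{e_j}.)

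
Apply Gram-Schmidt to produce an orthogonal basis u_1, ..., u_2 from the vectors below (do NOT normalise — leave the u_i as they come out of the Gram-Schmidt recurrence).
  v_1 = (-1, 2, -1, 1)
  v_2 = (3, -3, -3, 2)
Orthogonal basis:
  u_1 = (-1, 2, -1, 1)
  u_2 = (17/7, -13/7, -25/7, 18/7)

Apply the Gram-Schmidt recurrence
  u_1 = v_1
  u_i = v_i − Σ_{j<i} ((v_i · u_j) / (u_j · u_j)) · u_j.

Step by step this gives:
  u_1 = (-1, 2, -1, 1)
  u_2 = (17/7, -13/7, -25/7, 18/7)

Orthogonality check:
  u_2 · u_1 = 0 (should be 0)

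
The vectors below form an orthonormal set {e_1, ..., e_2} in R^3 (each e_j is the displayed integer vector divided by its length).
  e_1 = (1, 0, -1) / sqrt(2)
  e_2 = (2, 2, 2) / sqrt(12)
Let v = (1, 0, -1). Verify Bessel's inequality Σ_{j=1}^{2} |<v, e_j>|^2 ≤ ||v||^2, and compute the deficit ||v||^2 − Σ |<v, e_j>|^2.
Σ |<v, e_j>|^2 = 2; ||v||^2 = 2; deficit = 0

Write each e_j = u_j / sqrt(<u_j, u_j>) where u_j is the displayed integer vector. Then <v, e_j> = <v, u_j> / sqrt(<u_j, u_j>), so |<v, e_j>|^2 = <v, u_j>^2 / <u_j, u_j>.
Coefficients: <v, e_1> = 2/sqrt(2), <v, e_2> = 0/sqrt(12).
Square and sum: Σ |<v, e_j>|^2 = 2.
Compute ||v||^2 = v·v = 2.
Deficit = 2 − 2 = 0 ≥ 0, confirming Bessel's inequality. (The deficit equals ||v − Σ <v,e_j> e_j||^2, the squared distance from v to span{e_j}.)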